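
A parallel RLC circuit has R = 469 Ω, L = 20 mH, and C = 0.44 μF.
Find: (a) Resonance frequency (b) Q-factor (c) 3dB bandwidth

Step 1 — Resonance: ω₀ = 1/√(LC) = 1/√(0.02·4.4e-07) = 1.066e+04 rad/s.
Step 2 — f₀ = ω₀/(2π) = 1697 Hz.
Step 3 — Parallel Q: Q = R/(ω₀L) = 469/(1.066e+04·0.02) = 2.2.
Step 4 — Bandwidth: Δω = ω₀/Q = 4846 rad/s; BW = Δω/(2π) = 771.2 Hz.

(a) f₀ = 1697 Hz  (b) Q = 2.2  (c) BW = 771.2 Hz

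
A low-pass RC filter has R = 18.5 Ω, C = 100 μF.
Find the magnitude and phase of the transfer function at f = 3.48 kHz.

Step 1 — Angular frequency: ω = 2π·3480 = 2.187e+04 rad/s.
Step 2 — Transfer function: H(jω) = 1/(1 + jωRC).
Step 3 — Denominator: 1 + jωRC = 1 + j·2.187e+04·18.5·0.0001 = 1 + j40.45.
Step 4 — H = 0.0006108 - j0.02471.
Step 5 — Magnitude: |H| = 0.02471 (-32.1 dB); phase: φ = -88.6°.

|H| = 0.02471 (-32.1 dB), φ = -88.6°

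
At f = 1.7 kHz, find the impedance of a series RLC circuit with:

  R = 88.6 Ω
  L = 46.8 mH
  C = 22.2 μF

Step 1 — Angular frequency: ω = 2π·f = 2π·1700 = 1.068e+04 rad/s.
Step 2 — Component impedances:
  R: Z = R = 88.6 Ω
  L: Z = jωL = j·1.068e+04·0.0468 = 0 + j499.9 Ω
  C: Z = 1/(jωC) = -j/(ω·C) = 0 - j4.217 Ω
Step 3 — Series combination: Z_total = R + L + C = 88.6 + j495.7 Ω = 503.5∠79.9° Ω.

Z = 88.6 + j495.7 Ω = 503.5∠79.9° Ω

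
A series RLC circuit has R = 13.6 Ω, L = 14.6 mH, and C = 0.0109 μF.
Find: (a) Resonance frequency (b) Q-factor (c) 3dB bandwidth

Step 1 — Resonance condition Im(Z)=0 gives ω₀ = 1/√(LC).
Step 2 — ω₀ = 1/√(0.0146·1.09e-08) = 7.927e+04 rad/s.
Step 3 — f₀ = ω₀/(2π) = 1.262e+04 Hz.
Step 4 — Series Q: Q = ω₀L/R = 7.927e+04·0.0146/13.6 = 85.1.
Step 5 — 3dB bandwidth: Δω = ω₀/Q = 931.5 rad/s; BW = Δω/(2π) = 148.3 Hz.

(a) f₀ = 1.262e+04 Hz  (b) Q = 85.1  (c) BW = 148.3 Hz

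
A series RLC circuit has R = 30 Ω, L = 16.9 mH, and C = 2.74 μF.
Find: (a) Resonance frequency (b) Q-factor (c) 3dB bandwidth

Step 1 — Resonance condition Im(Z)=0 gives ω₀ = 1/√(LC).
Step 2 — ω₀ = 1/√(0.0169·2.74e-06) = 4647 rad/s.
Step 3 — f₀ = ω₀/(2π) = 739.6 Hz.
Step 4 — Series Q: Q = ω₀L/R = 4647·0.0169/30 = 2.618.
Step 5 — 3dB bandwidth: Δω = ω₀/Q = 1775 rad/s; BW = Δω/(2π) = 282.5 Hz.

(a) f₀ = 739.6 Hz  (b) Q = 2.618  (c) BW = 282.5 Hz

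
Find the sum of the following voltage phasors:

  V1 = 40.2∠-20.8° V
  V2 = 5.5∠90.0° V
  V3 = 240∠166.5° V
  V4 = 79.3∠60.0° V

Step 1 — Convert each phasor to rectangular form:
  V1 = 40.2·(cos(-20.8°) + j·sin(-20.8°)) = 37.58 - j14.28 V
  V2 = 5.5·(cos(90.0°) + j·sin(90.0°)) = 0 + j5.5 V
  V3 = 240·(cos(166.5°) + j·sin(166.5°)) = -233.4 + j56.03 V
  V4 = 79.3·(cos(60.0°) + j·sin(60.0°)) = 39.65 + j68.68 V
Step 2 — Sum components: V_total = -156.1 + j115.9 V.
Step 3 — Convert to polar: |V_total| = 194.5 V, ∠V_total = 143.4°.

V_total = 194.5∠143.4° V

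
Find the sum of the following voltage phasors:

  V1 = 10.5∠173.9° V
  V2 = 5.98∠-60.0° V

Step 1 — Convert each phasor to rectangular form:
  V1 = 10.5·(cos(173.9°) + j·sin(173.9°)) = -10.44 + j1.116 V
  V2 = 5.98·(cos(-60.0°) + j·sin(-60.0°)) = 2.99 - j5.179 V
Step 2 — Sum components: V_total = -7.451 - j4.063 V.
Step 3 — Convert to polar: |V_total| = 8.486 V, ∠V_total = -151.4°.

V_total = 8.486∠-151.4° V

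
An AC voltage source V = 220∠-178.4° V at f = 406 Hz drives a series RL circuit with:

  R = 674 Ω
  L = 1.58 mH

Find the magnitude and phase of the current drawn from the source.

Step 1 — Angular frequency: ω = 2π·f = 2π·406 = 2551 rad/s.
Step 2 — Component impedances:
  R: Z = R = 674 Ω
  L: Z = jωL = j·2551·0.00158 = 0 + j4.031 Ω
Step 3 — Series combination: Z_total = R + L = 674 + j4.031 Ω = 674∠0.3° Ω.
Step 4 — Source phasor: V = 220∠-178.4° V = -219.9 - j6.143 V.
Step 5 — Ohm's law: I = V / Z_total = (-219.9 - j6.143) / (674 + j4.031) = -0.3263 - j0.007162 A.
Step 6 — Convert to polar: |I| = 0.3264 A, ∠I = -178.7°.

I = 0.3264∠-178.7° A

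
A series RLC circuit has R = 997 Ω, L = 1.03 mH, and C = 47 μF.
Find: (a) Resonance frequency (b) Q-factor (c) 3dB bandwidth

Step 1 — Resonance condition Im(Z)=0 gives ω₀ = 1/√(LC).
Step 2 — ω₀ = 1/√(0.00103·4.7e-05) = 4545 rad/s.
Step 3 — f₀ = ω₀/(2π) = 723.4 Hz.
Step 4 — Series Q: Q = ω₀L/R = 4545·0.00103/997 = 0.004695.
Step 5 — 3dB bandwidth: Δω = ω₀/Q = 9.68e+05 rad/s; BW = Δω/(2π) = 1.541e+05 Hz.

(a) f₀ = 723.4 Hz  (b) Q = 0.004695  (c) BW = 1.541e+05 Hz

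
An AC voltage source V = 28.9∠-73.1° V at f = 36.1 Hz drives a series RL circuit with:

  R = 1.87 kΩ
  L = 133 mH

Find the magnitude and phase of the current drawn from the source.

Step 1 — Angular frequency: ω = 2π·f = 2π·36.1 = 226.8 rad/s.
Step 2 — Component impedances:
  R: Z = R = 1870 Ω
  L: Z = jωL = j·226.8·0.133 = 0 + j30.17 Ω
Step 3 — Series combination: Z_total = R + L = 1870 + j30.17 Ω = 1870∠0.9° Ω.
Step 4 — Source phasor: V = 28.9∠-73.1° V = 8.401 - j27.65 V.
Step 5 — Ohm's law: I = V / Z_total = (8.401 - j27.65) / (1870 + j30.17) = 0.004253 - j0.01486 A.
Step 6 — Convert to polar: |I| = 0.01545 A, ∠I = -74.0°.

I = 0.01545∠-74.0° A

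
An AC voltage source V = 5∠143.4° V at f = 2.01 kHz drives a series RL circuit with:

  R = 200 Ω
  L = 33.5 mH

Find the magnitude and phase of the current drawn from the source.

Step 1 — Angular frequency: ω = 2π·f = 2π·2010 = 1.263e+04 rad/s.
Step 2 — Component impedances:
  R: Z = R = 200 Ω
  L: Z = jωL = j·1.263e+04·0.0335 = 0 + j423.1 Ω
Step 3 — Series combination: Z_total = R + L = 200 + j423.1 Ω = 468∠64.7° Ω.
Step 4 — Source phasor: V = 5∠143.4° V = -4.014 + j2.981 V.
Step 5 — Ohm's law: I = V / Z_total = (-4.014 + j2.981) / (200 + j423.1) = 0.002093 + j0.01048 A.
Step 6 — Convert to polar: |I| = 0.01068 A, ∠I = 78.7°.

I = 0.01068∠78.7° A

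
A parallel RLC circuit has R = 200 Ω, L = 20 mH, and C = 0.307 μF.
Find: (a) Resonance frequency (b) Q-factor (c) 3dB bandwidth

Step 1 — Resonance: ω₀ = 1/√(LC) = 1/√(0.02·3.07e-07) = 1.276e+04 rad/s.
Step 2 — f₀ = ω₀/(2π) = 2031 Hz.
Step 3 — Parallel Q: Q = R/(ω₀L) = 200/(1.276e+04·0.02) = 0.7836.
Step 4 — Bandwidth: Δω = ω₀/Q = 1.629e+04 rad/s; BW = Δω/(2π) = 2592 Hz.

(a) f₀ = 2031 Hz  (b) Q = 0.7836  (c) BW = 2592 Hz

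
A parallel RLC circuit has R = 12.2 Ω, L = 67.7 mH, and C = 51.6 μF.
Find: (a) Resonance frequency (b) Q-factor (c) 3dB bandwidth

Step 1 — Resonance: ω₀ = 1/√(LC) = 1/√(0.0677·5.16e-05) = 535 rad/s.
Step 2 — f₀ = ω₀/(2π) = 85.15 Hz.
Step 3 — Parallel Q: Q = R/(ω₀L) = 12.2/(535·0.0677) = 0.3368.
Step 4 — Bandwidth: Δω = ω₀/Q = 1589 rad/s; BW = Δω/(2π) = 252.8 Hz.

(a) f₀ = 85.15 Hz  (b) Q = 0.3368  (c) BW = 252.8 Hz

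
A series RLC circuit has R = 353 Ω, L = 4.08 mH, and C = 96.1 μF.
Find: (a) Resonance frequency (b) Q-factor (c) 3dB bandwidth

Step 1 — Resonance: ω₀ = 1/√(LC) = 1/√(0.00408·9.61e-05) = 1597 rad/s.
Step 2 — f₀ = ω₀/(2π) = 254.2 Hz.
Step 3 — Series Q: Q = ω₀L/R = 1597·0.00408/353 = 0.01846.
Step 4 — Bandwidth: Δω = ω₀/Q = 8.652e+04 rad/s; BW = Δω/(2π) = 1.377e+04 Hz.

(a) f₀ = 254.2 Hz  (b) Q = 0.01846  (c) BW = 1.377e+04 Hz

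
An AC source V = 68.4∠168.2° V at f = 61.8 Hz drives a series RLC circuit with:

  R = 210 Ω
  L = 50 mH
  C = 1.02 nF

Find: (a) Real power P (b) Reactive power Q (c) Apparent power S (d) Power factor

Step 1 — Angular frequency: ω = 2π·f = 2π·61.8 = 388.3 rad/s.
Step 2 — Component impedances:
  R: Z = R = 210 Ω
  L: Z = jωL = j·388.3·0.05 = 0 + j19.42 Ω
  C: Z = 1/(jωC) = -j/(ω·C) = 0 - j2.525e+06 Ω
Step 3 — Series combination: Z_total = R + L + C = 210 - j2.525e+06 Ω = 2.525e+06∠-90.0° Ω.
Step 4 — Source phasor: V = 68.4∠168.2° V = -66.95 + j13.99 V.
Step 5 — Current: I = V / Z = -5.542e-06 - j2.652e-05 A = 2.709e-05∠-101.8° A.
Step 6 — Complex power: S = V·I* = 1.541e-07 - j0.001853 VA.
Step 7 — Real power: P = Re(S) = 1.541e-07 W.
Step 8 — Reactive power: Q = Im(S) = -0.001853 VAR.
Step 9 — Apparent power: |S| = 0.001853 VA.
Step 10 — Power factor: PF = P/|S| = 8.317e-05 (leading).

(a) P = 1.541e-07 W  (b) Q = -0.001853 VAR  (c) S = 0.001853 VA  (d) PF = 8.317e-05 (leading)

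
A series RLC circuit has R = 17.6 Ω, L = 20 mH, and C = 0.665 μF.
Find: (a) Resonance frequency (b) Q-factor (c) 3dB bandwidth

Step 1 — Resonance: ω₀ = 1/√(LC) = 1/√(0.02·6.65e-07) = 8671 rad/s.
Step 2 — f₀ = ω₀/(2π) = 1380 Hz.
Step 3 — Series Q: Q = ω₀L/R = 8671·0.02/17.6 = 9.854.
Step 4 — Bandwidth: Δω = ω₀/Q = 880 rad/s; BW = Δω/(2π) = 140.1 Hz.

(a) f₀ = 1380 Hz  (b) Q = 9.854  (c) BW = 140.1 Hz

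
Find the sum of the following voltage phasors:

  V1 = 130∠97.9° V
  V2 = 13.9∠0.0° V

Step 1 — Convert each phasor to rectangular form:
  V1 = 130·(cos(97.9°) + j·sin(97.9°)) = -17.87 + j128.8 V
  V2 = 13.9·(cos(0.0°) + j·sin(0.0°)) = 13.9 V
Step 2 — Sum components: V_total = -3.968 + j128.8 V.
Step 3 — Convert to polar: |V_total| = 128.8 V, ∠V_total = 91.8°.

V_total = 128.8∠91.8° V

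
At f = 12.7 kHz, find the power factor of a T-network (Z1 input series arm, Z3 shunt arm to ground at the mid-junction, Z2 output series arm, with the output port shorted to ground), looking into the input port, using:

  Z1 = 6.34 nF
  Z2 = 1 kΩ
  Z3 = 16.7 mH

Step 1 — Angular frequency: ω = 2π·f = 2π·1.27e+04 = 7.98e+04 rad/s.
Step 2 — Component impedances:
  Z1: Z = 1/(jωC) = -j/(ω·C) = 0 - j1977 Ω
  Z2: Z = R = 1000 Ω
  Z3: Z = jωL = j·7.98e+04·0.0167 = 0 + j1333 Ω
Step 3 — With the output port shorted to ground, the output series arm Z2 runs from the junction to ground; the shunt arm Z3 also runs from the junction to ground. They appear in parallel: Z3 || Z2 = 639.7 + j480.1 Ω.
Step 4 — Series with input arm Z1: Z_in = Z1 + (Z3 || Z2) = 639.7 - j1497 Ω = 1628∠-66.9° Ω.
Step 5 — Power factor: PF = cos(φ) = Re(Z)/|Z| = 639.75/1627.6 = 0.3931.
Step 6 — Type: Im(Z) = -1497 ⇒ leading (phase φ = -66.9°).

PF = 0.3931 (leading, φ = -66.9°)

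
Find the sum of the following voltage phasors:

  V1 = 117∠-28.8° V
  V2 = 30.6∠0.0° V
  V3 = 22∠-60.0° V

Step 1 — Convert each phasor to rectangular form:
  V1 = 117·(cos(-28.8°) + j·sin(-28.8°)) = 102.5 - j56.37 V
  V2 = 30.6·(cos(0.0°) + j·sin(0.0°)) = 30.6 V
  V3 = 22·(cos(-60.0°) + j·sin(-60.0°)) = 11 - j19.05 V
Step 2 — Sum components: V_total = 144.1 - j75.42 V.
Step 3 — Convert to polar: |V_total| = 162.7 V, ∠V_total = -27.6°.

V_total = 162.7∠-27.6° V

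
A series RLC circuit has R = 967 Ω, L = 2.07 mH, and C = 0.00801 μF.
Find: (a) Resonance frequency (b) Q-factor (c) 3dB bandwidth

Step 1 — Resonance: ω₀ = 1/√(LC) = 1/√(0.00207·8.01e-09) = 2.456e+05 rad/s.
Step 2 — f₀ = ω₀/(2π) = 3.909e+04 Hz.
Step 3 — Series Q: Q = ω₀L/R = 2.456e+05·0.00207/967 = 0.5257.
Step 4 — Bandwidth: Δω = ω₀/Q = 4.671e+05 rad/s; BW = Δω/(2π) = 7.435e+04 Hz.

(a) f₀ = 3.909e+04 Hz  (b) Q = 0.5257  (c) BW = 7.435e+04 Hz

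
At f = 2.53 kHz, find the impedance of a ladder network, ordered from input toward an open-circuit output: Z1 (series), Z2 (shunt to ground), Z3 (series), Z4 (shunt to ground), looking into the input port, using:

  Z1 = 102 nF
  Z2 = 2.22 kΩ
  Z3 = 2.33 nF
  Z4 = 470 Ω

Step 1 — Angular frequency: ω = 2π·f = 2π·2530 = 1.59e+04 rad/s.
Step 2 — Component impedances:
  Z1: Z = 1/(jωC) = -j/(ω·C) = 0 - j616.7 Ω
  Z2: Z = R = 2220 Ω
  Z3: Z = 1/(jωC) = -j/(ω·C) = 0 - j2.7e+04 Ω
  Z4: Z = R = 470 Ω
Step 3 — Ladder network (open output): work backward from the far end, alternating series and parallel combinations. Z_in = 2202 - j797.5 Ω = 2342∠-19.9° Ω.

Z = 2202 - j797.5 Ω = 2342∠-19.9° Ω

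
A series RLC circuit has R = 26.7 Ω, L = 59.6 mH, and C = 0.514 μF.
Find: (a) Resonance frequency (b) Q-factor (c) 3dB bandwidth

Step 1 — Resonance: ω₀ = 1/√(LC) = 1/√(0.0596·5.14e-07) = 5713 rad/s.
Step 2 — f₀ = ω₀/(2π) = 909.3 Hz.
Step 3 — Series Q: Q = ω₀L/R = 5713·0.0596/26.7 = 12.75.
Step 4 — Bandwidth: Δω = ω₀/Q = 448 rad/s; BW = Δω/(2π) = 71.3 Hz.

(a) f₀ = 909.3 Hz  (b) Q = 12.75  (c) BW = 71.3 Hz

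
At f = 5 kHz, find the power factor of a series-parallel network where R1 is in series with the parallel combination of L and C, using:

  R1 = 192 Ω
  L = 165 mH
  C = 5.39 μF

Step 1 — Angular frequency: ω = 2π·f = 2π·5000 = 3.142e+04 rad/s.
Step 2 — Component impedances:
  R1: Z = R = 192 Ω
  L: Z = jωL = j·3.142e+04·0.165 = 0 + j5184 Ω
  C: Z = 1/(jωC) = -j/(ω·C) = 0 - j5.906 Ω
Step 3 — Parallel branch: L || C = 1/(1/L + 1/C) = 0 - j5.912 Ω.
Step 4 — Series with R1: Z_total = R1 + (L || C) = 192 - j5.912 Ω = 192.1∠-1.8° Ω.
Step 5 — Power factor: PF = cos(φ) = Re(Z)/|Z| = 192/192.1 = 0.9995.
Step 6 — Type: Im(Z) = -5.912 ⇒ leading (phase φ = -1.8°).

PF = 0.9995 (leading, φ = -1.8°)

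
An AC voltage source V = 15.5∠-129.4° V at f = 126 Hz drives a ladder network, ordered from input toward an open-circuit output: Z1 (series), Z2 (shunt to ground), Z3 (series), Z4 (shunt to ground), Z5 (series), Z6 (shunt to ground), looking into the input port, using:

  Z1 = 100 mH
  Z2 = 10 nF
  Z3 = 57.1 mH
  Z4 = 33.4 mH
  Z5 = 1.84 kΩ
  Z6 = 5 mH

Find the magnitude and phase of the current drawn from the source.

Step 1 — Angular frequency: ω = 2π·f = 2π·126 = 791.7 rad/s.
Step 2 — Component impedances:
  Z1: Z = jωL = j·791.7·0.1 = 0 + j79.17 Ω
  Z2: Z = 1/(jωC) = -j/(ω·C) = 0 - j1.263e+05 Ω
  Z3: Z = jωL = j·791.7·0.0571 = 0 + j45.21 Ω
  Z4: Z = jωL = j·791.7·0.0334 = 0 + j26.44 Ω
  Z5: Z = R = 1840 Ω
  Z6: Z = jωL = j·791.7·0.005 = 0 + j3.958 Ω
Step 3 — Ladder network (open output): work backward from the far end, alternating series and parallel combinations. Z_in = 0.3803 + j150.8 Ω = 150.9∠89.9° Ω.
Step 4 — Source phasor: V = 15.5∠-129.4° V = -9.838 - j11.98 V.
Step 5 — Ohm's law: I = V / Z_total = (-9.838 - j11.98) / (0.3803 + j150.8) = -0.07956 + j0.06502 A.
Step 6 — Convert to polar: |I| = 0.1028 A, ∠I = 140.7°.

I = 0.1028∠140.7° A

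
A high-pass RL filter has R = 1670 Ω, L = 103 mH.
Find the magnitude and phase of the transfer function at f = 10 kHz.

Step 1 — Angular frequency: ω = 2π·1e+04 = 6.283e+04 rad/s.
Step 2 — Transfer function: H(jω) = jωL/(R + jωL).
Step 3 — Numerator jωL = j·6472; denominator R + jωL = 1670 + j6472.
Step 4 — H = 0.9376 + j0.2419.
Step 5 — Magnitude: |H| = 0.9683 (-0.3 dB); phase: φ = 14.5°.

|H| = 0.9683 (-0.3 dB), φ = 14.5°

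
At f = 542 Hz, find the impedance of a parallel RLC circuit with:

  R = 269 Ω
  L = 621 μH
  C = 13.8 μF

Step 1 — Angular frequency: ω = 2π·f = 2π·542 = 3405 rad/s.
Step 2 — Component impedances:
  R: Z = R = 269 Ω
  L: Z = jωL = j·3405·0.000621 = 0 + j2.115 Ω
  C: Z = 1/(jωC) = -j/(ω·C) = 0 - j21.28 Ω
Step 3 — Parallel combination: 1/Z_total = 1/R + 1/L + 1/C; Z_total = 0.0205 + j2.348 Ω = 2.348∠89.5° Ω.

Z = 0.0205 + j2.348 Ω = 2.348∠89.5° Ω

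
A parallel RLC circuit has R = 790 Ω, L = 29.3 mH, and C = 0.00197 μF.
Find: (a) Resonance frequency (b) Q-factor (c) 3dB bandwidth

Step 1 — Resonance: ω₀ = 1/√(LC) = 1/√(0.0293·1.97e-09) = 1.316e+05 rad/s.
Step 2 — f₀ = ω₀/(2π) = 2.095e+04 Hz.
Step 3 — Parallel Q: Q = R/(ω₀L) = 790/(1.316e+05·0.0293) = 0.2048.
Step 4 — Bandwidth: Δω = ω₀/Q = 6.425e+05 rad/s; BW = Δω/(2π) = 1.023e+05 Hz.

(a) f₀ = 2.095e+04 Hz  (b) Q = 0.2048  (c) BW = 1.023e+05 Hz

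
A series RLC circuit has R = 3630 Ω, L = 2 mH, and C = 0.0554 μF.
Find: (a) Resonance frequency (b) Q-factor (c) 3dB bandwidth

Step 1 — Resonance: ω₀ = 1/√(LC) = 1/√(0.002·5.54e-08) = 9.5e+04 rad/s.
Step 2 — f₀ = ω₀/(2π) = 1.512e+04 Hz.
Step 3 — Series Q: Q = ω₀L/R = 9.5e+04·0.002/3630 = 0.05234.
Step 4 — Bandwidth: Δω = ω₀/Q = 1.815e+06 rad/s; BW = Δω/(2π) = 2.889e+05 Hz.

(a) f₀ = 1.512e+04 Hz  (b) Q = 0.05234  (c) BW = 2.889e+05 Hz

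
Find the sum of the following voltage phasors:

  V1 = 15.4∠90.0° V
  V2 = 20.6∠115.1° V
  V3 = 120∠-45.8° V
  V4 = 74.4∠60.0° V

Step 1 — Convert each phasor to rectangular form:
  V1 = 15.4·(cos(90.0°) + j·sin(90.0°)) = 0 + j15.4 V
  V2 = 20.6·(cos(115.1°) + j·sin(115.1°)) = -8.739 + j18.65 V
  V3 = 120·(cos(-45.8°) + j·sin(-45.8°)) = 83.66 - j86.03 V
  V4 = 74.4·(cos(60.0°) + j·sin(60.0°)) = 37.2 + j64.43 V
Step 2 — Sum components: V_total = 112.1 + j12.46 V.
Step 3 — Convert to polar: |V_total| = 112.8 V, ∠V_total = 6.3°.

V_total = 112.8∠6.3° V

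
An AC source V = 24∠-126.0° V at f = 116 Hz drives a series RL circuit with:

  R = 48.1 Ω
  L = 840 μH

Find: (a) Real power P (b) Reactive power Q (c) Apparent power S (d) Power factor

Step 1 — Angular frequency: ω = 2π·f = 2π·116 = 728.8 rad/s.
Step 2 — Component impedances:
  R: Z = R = 48.1 Ω
  L: Z = jωL = j·728.8·0.00084 = 0 + j0.6122 Ω
Step 3 — Series combination: Z_total = R + L = 48.1 + j0.6122 Ω = 48.1∠0.7° Ω.
Step 4 — Source phasor: V = 24∠-126.0° V = -14.11 - j19.42 V.
Step 5 — Current: I = V / Z = -0.2984 - j0.3999 A = 0.4989∠-126.7° A.
Step 6 — Complex power: S = V·I* = 11.97 + j0.1524 VA.
Step 7 — Real power: P = Re(S) = 11.97 W.
Step 8 — Reactive power: Q = Im(S) = 0.1524 VAR.
Step 9 — Apparent power: |S| = 11.97 VA.
Step 10 — Power factor: PF = P/|S| = 0.9999 (lagging).

(a) P = 11.97 W  (b) Q = 0.1524 VAR  (c) S = 11.97 VA  (d) PF = 0.9999 (lagging)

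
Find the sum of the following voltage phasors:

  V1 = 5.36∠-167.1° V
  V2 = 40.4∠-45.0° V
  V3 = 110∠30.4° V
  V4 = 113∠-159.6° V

Step 1 — Convert each phasor to rectangular form:
  V1 = 5.36·(cos(-167.1°) + j·sin(-167.1°)) = -5.225 - j1.197 V
  V2 = 40.4·(cos(-45.0°) + j·sin(-45.0°)) = 28.57 - j28.57 V
  V3 = 110·(cos(30.4°) + j·sin(30.4°)) = 94.88 + j55.66 V
  V4 = 113·(cos(-159.6°) + j·sin(-159.6°)) = -105.9 - j39.39 V
Step 2 — Sum components: V_total = 12.31 - j13.49 V.
Step 3 — Convert to polar: |V_total| = 18.26 V, ∠V_total = -47.6°.

V_total = 18.26∠-47.6° V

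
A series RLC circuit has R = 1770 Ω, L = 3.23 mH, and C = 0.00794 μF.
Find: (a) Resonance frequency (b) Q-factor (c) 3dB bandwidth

Step 1 — Resonance: ω₀ = 1/√(LC) = 1/√(0.00323·7.94e-09) = 1.975e+05 rad/s.
Step 2 — f₀ = ω₀/(2π) = 3.143e+04 Hz.
Step 3 — Series Q: Q = ω₀L/R = 1.975e+05·0.00323/1770 = 0.3603.
Step 4 — Bandwidth: Δω = ω₀/Q = 5.48e+05 rad/s; BW = Δω/(2π) = 8.721e+04 Hz.

(a) f₀ = 3.143e+04 Hz  (b) Q = 0.3603  (c) BW = 8.721e+04 Hz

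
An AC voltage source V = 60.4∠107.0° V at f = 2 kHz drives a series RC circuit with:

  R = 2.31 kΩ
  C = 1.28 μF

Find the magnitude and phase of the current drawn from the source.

Step 1 — Angular frequency: ω = 2π·f = 2π·2000 = 1.257e+04 rad/s.
Step 2 — Component impedances:
  R: Z = R = 2310 Ω
  C: Z = 1/(jωC) = -j/(ω·C) = 0 - j62.17 Ω
Step 3 — Series combination: Z_total = R + C = 2310 - j62.17 Ω = 2311∠-1.5° Ω.
Step 4 — Source phasor: V = 60.4∠107.0° V = -17.66 + j57.76 V.
Step 5 — Ohm's law: I = V / Z_total = (-17.66 + j57.76) / (2310 - j62.17) = -0.008312 + j0.02478 A.
Step 6 — Convert to polar: |I| = 0.02614 A, ∠I = 108.5°.

I = 0.02614∠108.5° A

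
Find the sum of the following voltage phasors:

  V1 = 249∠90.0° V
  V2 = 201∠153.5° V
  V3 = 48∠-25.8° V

Step 1 — Convert each phasor to rectangular form:
  V1 = 249·(cos(90.0°) + j·sin(90.0°)) = 0 + j249 V
  V2 = 201·(cos(153.5°) + j·sin(153.5°)) = -179.9 + j89.69 V
  V3 = 48·(cos(-25.8°) + j·sin(-25.8°)) = 43.22 - j20.89 V
Step 2 — Sum components: V_total = -136.7 + j317.8 V.
Step 3 — Convert to polar: |V_total| = 345.9 V, ∠V_total = 113.3°.

V_total = 345.9∠113.3° V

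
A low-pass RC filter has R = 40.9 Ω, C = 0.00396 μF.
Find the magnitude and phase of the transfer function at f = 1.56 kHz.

Step 1 — Angular frequency: ω = 2π·1560 = 9802 rad/s.
Step 2 — Transfer function: H(jω) = 1/(1 + jωRC).
Step 3 — Denominator: 1 + jωRC = 1 + j·9802·40.9·3.96e-09 = 1 + j0.001588.
Step 4 — H = 1 - j0.001588.
Step 5 — Magnitude: |H| = 1 (-0.0 dB); phase: φ = -0.1°.

|H| = 1 (-0.0 dB), φ = -0.1°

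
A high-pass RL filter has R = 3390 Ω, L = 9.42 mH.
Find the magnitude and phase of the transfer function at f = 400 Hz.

Step 1 — Angular frequency: ω = 2π·400 = 2513 rad/s.
Step 2 — Transfer function: H(jω) = jωL/(R + jωL).
Step 3 — Numerator jωL = j·23.68; denominator R + jωL = 3390 + j23.68.
Step 4 — H = 4.877e-05 + j0.006983.
Step 5 — Magnitude: |H| = 0.006984 (-43.1 dB); phase: φ = 89.6°.

|H| = 0.006984 (-43.1 dB), φ = 89.6°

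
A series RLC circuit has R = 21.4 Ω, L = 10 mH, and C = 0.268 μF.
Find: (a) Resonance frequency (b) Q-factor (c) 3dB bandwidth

Step 1 — Resonance: ω₀ = 1/√(LC) = 1/√(0.01·2.68e-07) = 1.932e+04 rad/s.
Step 2 — f₀ = ω₀/(2π) = 3074 Hz.
Step 3 — Series Q: Q = ω₀L/R = 1.932e+04·0.01/21.4 = 9.026.
Step 4 — Bandwidth: Δω = ω₀/Q = 2140 rad/s; BW = Δω/(2π) = 340.6 Hz.

(a) f₀ = 3074 Hz  (b) Q = 9.026  (c) BW = 340.6 Hz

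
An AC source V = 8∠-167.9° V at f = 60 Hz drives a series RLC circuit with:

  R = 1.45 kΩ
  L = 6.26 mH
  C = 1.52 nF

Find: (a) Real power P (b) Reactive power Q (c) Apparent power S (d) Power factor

Step 1 — Angular frequency: ω = 2π·f = 2π·60 = 377 rad/s.
Step 2 — Component impedances:
  R: Z = R = 1450 Ω
  L: Z = jωL = j·377·0.00626 = 0 + j2.36 Ω
  C: Z = 1/(jωC) = -j/(ω·C) = 0 - j1.745e+06 Ω
Step 3 — Series combination: Z_total = R + L + C = 1450 - j1.745e+06 Ω = 1.745e+06∠-90.0° Ω.
Step 4 — Source phasor: V = 8∠-167.9° V = -7.822 - j1.677 V.
Step 5 — Current: I = V / Z = 9.572e-07 - j4.483e-06 A = 4.584e-06∠-77.9° A.
Step 6 — Complex power: S = V·I* = 3.047e-08 - j3.667e-05 VA.
Step 7 — Real power: P = Re(S) = 3.047e-08 W.
Step 8 — Reactive power: Q = Im(S) = -3.667e-05 VAR.
Step 9 — Apparent power: |S| = 3.667e-05 VA.
Step 10 — Power factor: PF = P/|S| = 0.0008309 (leading).

(a) P = 3.047e-08 W  (b) Q = -3.667e-05 VAR  (c) S = 3.667e-05 VA  (d) PF = 0.0008309 (leading)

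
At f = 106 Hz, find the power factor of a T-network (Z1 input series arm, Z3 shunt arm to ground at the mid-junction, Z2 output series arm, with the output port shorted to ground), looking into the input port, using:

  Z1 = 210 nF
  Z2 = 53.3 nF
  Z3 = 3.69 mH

Step 1 — Angular frequency: ω = 2π·f = 2π·106 = 666 rad/s.
Step 2 — Component impedances:
  Z1: Z = 1/(jωC) = -j/(ω·C) = 0 - j7150 Ω
  Z2: Z = 1/(jωC) = -j/(ω·C) = 0 - j2.817e+04 Ω
  Z3: Z = jωL = j·666·0.00369 = 0 + j2.458 Ω
Step 3 — With the output port shorted to ground, the output series arm Z2 runs from the junction to ground; the shunt arm Z3 also runs from the junction to ground. They appear in parallel: Z3 || Z2 = 0 + j2.458 Ω.
Step 4 — Series with input arm Z1: Z_in = Z1 + (Z3 || Z2) = 0 - j7147 Ω = 7147∠-90.0° Ω.
Step 5 — Power factor: PF = cos(φ) = Re(Z)/|Z| = 0/7147 = 0.
Step 6 — Type: Im(Z) = -7147 ⇒ leading (phase φ = -90.0°).

PF = 0 (leading, φ = -90.0°)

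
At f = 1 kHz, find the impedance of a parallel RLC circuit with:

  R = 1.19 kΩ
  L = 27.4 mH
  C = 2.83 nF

Step 1 — Angular frequency: ω = 2π·f = 2π·1000 = 6283 rad/s.
Step 2 — Component impedances:
  R: Z = R = 1190 Ω
  L: Z = jωL = j·6283·0.0274 = 0 + j172.2 Ω
  C: Z = 1/(jωC) = -j/(ω·C) = 0 - j5.624e+04 Ω
Step 3 — Parallel combination: 1/Z_total = 1/R + 1/L + 1/C; Z_total = 24.54 + j169.1 Ω = 170.9∠81.7° Ω.

Z = 24.54 + j169.1 Ω = 170.9∠81.7° Ω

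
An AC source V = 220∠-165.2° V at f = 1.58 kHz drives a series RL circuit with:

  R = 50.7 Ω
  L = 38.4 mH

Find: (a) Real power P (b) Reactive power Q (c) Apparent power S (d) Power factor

Step 1 — Angular frequency: ω = 2π·f = 2π·1580 = 9927 rad/s.
Step 2 — Component impedances:
  R: Z = R = 50.7 Ω
  L: Z = jωL = j·9927·0.0384 = 0 + j381.2 Ω
Step 3 — Series combination: Z_total = R + L = 50.7 + j381.2 Ω = 384.6∠82.4° Ω.
Step 4 — Source phasor: V = 220∠-165.2° V = -212.7 - j56.2 V.
Step 5 — Current: I = V / Z = -0.2178 + j0.529 A = 0.5721∠112.4° A.
Step 6 — Complex power: S = V·I* = 16.59 + j124.8 VA.
Step 7 — Real power: P = Re(S) = 16.59 W.
Step 8 — Reactive power: Q = Im(S) = 124.8 VAR.
Step 9 — Apparent power: |S| = 125.9 VA.
Step 10 — Power factor: PF = P/|S| = 0.1318 (lagging).

(a) P = 16.59 W  (b) Q = 124.8 VAR  (c) S = 125.9 VA  (d) PF = 0.1318 (lagging)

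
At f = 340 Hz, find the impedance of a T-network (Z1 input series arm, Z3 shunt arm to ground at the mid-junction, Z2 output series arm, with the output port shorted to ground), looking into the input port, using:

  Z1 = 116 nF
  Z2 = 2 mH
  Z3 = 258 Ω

Step 1 — Angular frequency: ω = 2π·f = 2π·340 = 2136 rad/s.
Step 2 — Component impedances:
  Z1: Z = 1/(jωC) = -j/(ω·C) = 0 - j4035 Ω
  Z2: Z = jωL = j·2136·0.002 = 0 + j4.273 Ω
  Z3: Z = R = 258 Ω
Step 3 — With the output port shorted to ground, the output series arm Z2 runs from the junction to ground; the shunt arm Z3 also runs from the junction to ground. They appear in parallel: Z3 || Z2 = 0.07074 + j4.271 Ω.
Step 4 — Series with input arm Z1: Z_in = Z1 + (Z3 || Z2) = 0.07074 - j4031 Ω = 4031∠-90.0° Ω.

Z = 0.07074 - j4031 Ω = 4031∠-90.0° Ω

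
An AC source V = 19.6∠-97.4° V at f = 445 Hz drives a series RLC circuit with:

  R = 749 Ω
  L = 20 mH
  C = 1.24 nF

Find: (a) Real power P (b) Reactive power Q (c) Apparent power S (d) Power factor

Step 1 — Angular frequency: ω = 2π·f = 2π·445 = 2796 rad/s.
Step 2 — Component impedances:
  R: Z = R = 749 Ω
  L: Z = jωL = j·2796·0.02 = 0 + j55.92 Ω
  C: Z = 1/(jωC) = -j/(ω·C) = 0 - j2.884e+05 Ω
Step 3 — Series combination: Z_total = R + L + C = 749 - j2.884e+05 Ω = 2.884e+05∠-89.9° Ω.
Step 4 — Source phasor: V = 19.6∠-97.4° V = -2.524 - j19.44 V.
Step 5 — Current: I = V / Z = 6.738e-05 - j8.929e-06 A = 6.797e-05∠-7.5° A.
Step 6 — Complex power: S = V·I* = 3.46e-06 - j0.001332 VA.
Step 7 — Real power: P = Re(S) = 3.46e-06 W.
Step 8 — Reactive power: Q = Im(S) = -0.001332 VAR.
Step 9 — Apparent power: |S| = 0.001332 VA.
Step 10 — Power factor: PF = P/|S| = 0.002597 (leading).

(a) P = 3.46e-06 W  (b) Q = -0.001332 VAR  (c) S = 0.001332 VA  (d) PF = 0.002597 (leading)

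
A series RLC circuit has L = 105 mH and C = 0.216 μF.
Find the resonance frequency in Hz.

Step 1 — Resonance condition Im(Z)=0 gives ω₀ = 1/√(LC).
Step 2 — ω₀ = 1/√(0.105·2.16e-07) = 6640 rad/s.
Step 3 — f₀ = ω₀/(2π) = 1057 Hz.

f₀ = 1057 Hz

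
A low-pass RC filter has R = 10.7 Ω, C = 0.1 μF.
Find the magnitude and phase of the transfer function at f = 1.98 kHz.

Step 1 — Angular frequency: ω = 2π·1980 = 1.244e+04 rad/s.
Step 2 — Transfer function: H(jω) = 1/(1 + jωRC).
Step 3 — Denominator: 1 + jωRC = 1 + j·1.244e+04·10.7·1e-07 = 1 + j0.01331.
Step 4 — H = 0.9998 - j0.01331.
Step 5 — Magnitude: |H| = 0.9999 (-0.0 dB); phase: φ = -0.8°.

|H| = 0.9999 (-0.0 dB), φ = -0.8°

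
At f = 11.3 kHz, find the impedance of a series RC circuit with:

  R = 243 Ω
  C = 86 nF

Step 1 — Angular frequency: ω = 2π·f = 2π·1.13e+04 = 7.1e+04 rad/s.
Step 2 — Component impedances:
  R: Z = R = 243 Ω
  C: Z = 1/(jωC) = -j/(ω·C) = 0 - j163.8 Ω
Step 3 — Series combination: Z_total = R + C = 243 - j163.8 Ω = 293∠-34.0° Ω.

Z = 243 - j163.8 Ω = 293∠-34.0° Ω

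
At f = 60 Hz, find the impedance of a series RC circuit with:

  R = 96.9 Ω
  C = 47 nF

Step 1 — Angular frequency: ω = 2π·f = 2π·60 = 377 rad/s.
Step 2 — Component impedances:
  R: Z = R = 96.9 Ω
  C: Z = 1/(jωC) = -j/(ω·C) = 0 - j5.644e+04 Ω
Step 3 — Series combination: Z_total = R + C = 96.9 - j5.644e+04 Ω = 5.644e+04∠-89.9° Ω.

Z = 96.9 - j5.644e+04 Ω = 5.644e+04∠-89.9° Ω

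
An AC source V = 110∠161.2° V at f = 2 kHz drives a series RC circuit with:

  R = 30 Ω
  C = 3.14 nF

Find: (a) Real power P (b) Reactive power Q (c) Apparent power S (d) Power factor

Step 1 — Angular frequency: ω = 2π·f = 2π·2000 = 1.257e+04 rad/s.
Step 2 — Component impedances:
  R: Z = R = 30 Ω
  C: Z = 1/(jωC) = -j/(ω·C) = 0 - j2.534e+04 Ω
Step 3 — Series combination: Z_total = R + C = 30 - j2.534e+04 Ω = 2.534e+04∠-89.9° Ω.
Step 4 — Source phasor: V = 110∠161.2° V = -104.1 + j35.45 V.
Step 5 — Current: I = V / Z = -0.001404 - j0.004107 A = 0.00434∠-108.9° A.
Step 6 — Complex power: S = V·I* = 0.0005652 - j0.4774 VA.
Step 7 — Real power: P = Re(S) = 0.0005652 W.
Step 8 — Reactive power: Q = Im(S) = -0.4774 VAR.
Step 9 — Apparent power: |S| = 0.4774 VA.
Step 10 — Power factor: PF = P/|S| = 0.001184 (leading).

(a) P = 0.0005652 W  (b) Q = -0.4774 VAR  (c) S = 0.4774 VA  (d) PF = 0.001184 (leading)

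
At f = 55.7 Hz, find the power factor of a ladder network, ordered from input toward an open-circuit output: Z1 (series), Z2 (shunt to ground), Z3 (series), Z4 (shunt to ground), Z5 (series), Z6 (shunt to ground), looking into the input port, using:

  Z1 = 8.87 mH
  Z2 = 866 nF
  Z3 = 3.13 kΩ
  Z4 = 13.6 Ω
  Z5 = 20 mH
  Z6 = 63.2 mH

Step 1 — Angular frequency: ω = 2π·f = 2π·55.7 = 350 rad/s.
Step 2 — Component impedances:
  Z1: Z = jωL = j·350·0.00887 = 0 + j3.104 Ω
  Z2: Z = 1/(jωC) = -j/(ω·C) = 0 - j3299 Ω
  Z3: Z = R = 3130 Ω
  Z4: Z = R = 13.6 Ω
  Z5: Z = jωL = j·350·0.02 = 0 + j6.999 Ω
  Z6: Z = jωL = j·350·0.0632 = 0 + j22.12 Ω
Step 3 — Ladder network (open output): work backward from the far end, alternating series and parallel combinations. Z_in = 1650 - j1565 Ω = 2275∠-43.5° Ω.
Step 4 — Power factor: PF = cos(φ) = Re(Z)/|Z| = 1650.5/2274.8 = 0.7256.
Step 5 — Type: Im(Z) = -1565 ⇒ leading (phase φ = -43.5°).

PF = 0.7256 (leading, φ = -43.5°)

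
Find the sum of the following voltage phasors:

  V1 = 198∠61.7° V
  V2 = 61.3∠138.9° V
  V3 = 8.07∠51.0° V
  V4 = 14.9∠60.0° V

Step 1 — Convert each phasor to rectangular form:
  V1 = 198·(cos(61.7°) + j·sin(61.7°)) = 93.87 + j174.3 V
  V2 = 61.3·(cos(138.9°) + j·sin(138.9°)) = -46.19 + j40.3 V
  V3 = 8.07·(cos(51.0°) + j·sin(51.0°)) = 5.079 + j6.272 V
  V4 = 14.9·(cos(60.0°) + j·sin(60.0°)) = 7.45 + j12.9 V
Step 2 — Sum components: V_total = 60.2 + j233.8 V.
Step 3 — Convert to polar: |V_total| = 241.4 V, ∠V_total = 75.6°.

V_total = 241.4∠75.6° V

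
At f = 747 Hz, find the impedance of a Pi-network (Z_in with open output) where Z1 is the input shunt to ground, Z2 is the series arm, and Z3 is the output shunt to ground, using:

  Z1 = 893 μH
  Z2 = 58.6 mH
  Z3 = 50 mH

Step 1 — Angular frequency: ω = 2π·f = 2π·747 = 4694 rad/s.
Step 2 — Component impedances:
  Z1: Z = jωL = j·4694·0.000893 = 0 + j4.191 Ω
  Z2: Z = jωL = j·4694·0.0586 = 0 + j275 Ω
  Z3: Z = jωL = j·4694·0.05 = 0 + j234.7 Ω
Step 3 — With open output, the series arm Z2 and the output shunt Z3 appear in series to ground: Z2 + Z3 = 0 + j509.7 Ω.
Step 4 — Parallel with input shunt Z1: Z_in = Z1 || (Z2 + Z3) = 0 + j4.157 Ω = 4.157∠90.0° Ω.

Z = 0 + j4.157 Ω = 4.157∠90.0° Ω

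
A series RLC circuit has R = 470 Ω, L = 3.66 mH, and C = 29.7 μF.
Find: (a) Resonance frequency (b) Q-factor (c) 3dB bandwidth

Step 1 — Resonance condition Im(Z)=0 gives ω₀ = 1/√(LC).
Step 2 — ω₀ = 1/√(0.00366·2.97e-05) = 3033 rad/s.
Step 3 — f₀ = ω₀/(2π) = 482.7 Hz.
Step 4 — Series Q: Q = ω₀L/R = 3033·0.00366/470 = 0.02362.
Step 5 — 3dB bandwidth: Δω = ω₀/Q = 1.284e+05 rad/s; BW = Δω/(2π) = 2.044e+04 Hz.

(a) f₀ = 482.7 Hz  (b) Q = 0.02362  (c) BW = 2.044e+04 Hz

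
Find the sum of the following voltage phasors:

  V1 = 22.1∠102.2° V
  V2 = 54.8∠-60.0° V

Step 1 — Convert each phasor to rectangular form:
  V1 = 22.1·(cos(102.2°) + j·sin(102.2°)) = -4.67 + j21.6 V
  V2 = 54.8·(cos(-60.0°) + j·sin(-60.0°)) = 27.4 - j47.46 V
Step 2 — Sum components: V_total = 22.73 - j25.86 V.
Step 3 — Convert to polar: |V_total| = 34.43 V, ∠V_total = -48.7°.

V_total = 34.43∠-48.7° V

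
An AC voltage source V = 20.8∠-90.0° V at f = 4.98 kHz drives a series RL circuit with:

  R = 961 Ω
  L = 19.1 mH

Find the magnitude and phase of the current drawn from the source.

Step 1 — Angular frequency: ω = 2π·f = 2π·4980 = 3.129e+04 rad/s.
Step 2 — Component impedances:
  R: Z = R = 961 Ω
  L: Z = jωL = j·3.129e+04·0.0191 = 0 + j597.6 Ω
Step 3 — Series combination: Z_total = R + L = 961 + j597.6 Ω = 1132∠31.9° Ω.
Step 4 — Source phasor: V = 20.8∠-90.0° V = 0 - j20.8 V.
Step 5 — Ohm's law: I = V / Z_total = (0 - j20.8) / (961 + j597.6) = -0.009706 - j0.01561 A.
Step 6 — Convert to polar: |I| = 0.01838 A, ∠I = -121.9°.

I = 0.01838∠-121.9° A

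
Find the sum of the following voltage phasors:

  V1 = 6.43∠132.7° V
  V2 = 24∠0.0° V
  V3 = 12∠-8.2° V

Step 1 — Convert each phasor to rectangular form:
  V1 = 6.43·(cos(132.7°) + j·sin(132.7°)) = -4.361 + j4.726 V
  V2 = 24·(cos(0.0°) + j·sin(0.0°)) = 24 V
  V3 = 12·(cos(-8.2°) + j·sin(-8.2°)) = 11.88 - j1.712 V
Step 2 — Sum components: V_total = 31.52 + j3.014 V.
Step 3 — Convert to polar: |V_total| = 31.66 V, ∠V_total = 5.5°.

V_total = 31.66∠5.5° V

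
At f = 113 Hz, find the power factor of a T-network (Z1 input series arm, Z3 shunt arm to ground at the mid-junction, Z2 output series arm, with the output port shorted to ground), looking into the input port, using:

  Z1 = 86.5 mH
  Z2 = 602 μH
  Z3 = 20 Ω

Step 1 — Angular frequency: ω = 2π·f = 2π·113 = 710 rad/s.
Step 2 — Component impedances:
  Z1: Z = jωL = j·710·0.0865 = 0 + j61.41 Ω
  Z2: Z = jωL = j·710·0.000602 = 0 + j0.4274 Ω
  Z3: Z = R = 20 Ω
Step 3 — With the output port shorted to ground, the output series arm Z2 runs from the junction to ground; the shunt arm Z3 also runs from the junction to ground. They appear in parallel: Z3 || Z2 = 0.00913 + j0.4272 Ω.
Step 4 — Series with input arm Z1: Z_in = Z1 + (Z3 || Z2) = 0.00913 + j61.84 Ω = 61.84∠90.0° Ω.
Step 5 — Power factor: PF = cos(φ) = Re(Z)/|Z| = 0.00913/61.84 = 0.0001476.
Step 6 — Type: Im(Z) = 61.84 ⇒ lagging (phase φ = 90.0°).

PF = 0.0001476 (lagging, φ = 90.0°)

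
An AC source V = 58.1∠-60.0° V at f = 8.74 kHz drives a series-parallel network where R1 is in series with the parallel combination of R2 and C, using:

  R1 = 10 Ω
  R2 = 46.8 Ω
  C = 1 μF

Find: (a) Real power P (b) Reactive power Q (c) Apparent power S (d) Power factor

Step 1 — Angular frequency: ω = 2π·f = 2π·8740 = 5.492e+04 rad/s.
Step 2 — Component impedances:
  R1: Z = R = 10 Ω
  R2: Z = R = 46.8 Ω
  C: Z = 1/(jωC) = -j/(ω·C) = 0 - j18.21 Ω
Step 3 — Parallel branch: R2 || C = 1/(1/R2 + 1/C) = 6.154 - j15.82 Ω.
Step 4 — Series with R1: Z_total = R1 + (R2 || C) = 16.15 - j15.82 Ω = 22.61∠-44.4° Ω.
Step 5 — Source phasor: V = 58.1∠-60.0° V = 29.05 - j50.32 V.
Step 6 — Current: I = V / Z = 2.475 - j0.6914 A = 2.57∠-15.6° A.
Step 7 — Complex power: S = V·I* = 106.7 - j104.5 VA.
Step 8 — Real power: P = Re(S) = 106.7 W.
Step 9 — Reactive power: Q = Im(S) = -104.5 VAR.
Step 10 — Apparent power: |S| = 149.3 VA.
Step 11 — Power factor: PF = P/|S| = 0.7146 (leading).

(a) P = 106.7 W  (b) Q = -104.5 VAR  (c) S = 149.3 VA  (d) PF = 0.7146 (leading)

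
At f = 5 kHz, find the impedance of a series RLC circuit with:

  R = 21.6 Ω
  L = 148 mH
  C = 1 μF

Step 1 — Angular frequency: ω = 2π·f = 2π·5000 = 3.142e+04 rad/s.
Step 2 — Component impedances:
  R: Z = R = 21.6 Ω
  L: Z = jωL = j·3.142e+04·0.148 = 0 + j4650 Ω
  C: Z = 1/(jωC) = -j/(ω·C) = 0 - j31.83 Ω
Step 3 — Series combination: Z_total = R + L + C = 21.6 + j4618 Ω = 4618∠89.7° Ω.

Z = 21.6 + j4618 Ω = 4618∠89.7° Ω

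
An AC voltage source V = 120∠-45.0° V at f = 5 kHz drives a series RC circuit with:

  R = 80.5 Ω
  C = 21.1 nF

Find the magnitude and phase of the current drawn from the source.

Step 1 — Angular frequency: ω = 2π·f = 2π·5000 = 3.142e+04 rad/s.
Step 2 — Component impedances:
  R: Z = R = 80.5 Ω
  C: Z = 1/(jωC) = -j/(ω·C) = 0 - j1509 Ω
Step 3 — Series combination: Z_total = R + C = 80.5 - j1509 Ω = 1511∠-86.9° Ω.
Step 4 — Source phasor: V = 120∠-45.0° V = 84.85 - j84.85 V.
Step 5 — Ohm's law: I = V / Z_total = (84.85 - j84.85) / (80.5 - j1509) = 0.05908 + j0.05309 A.
Step 6 — Convert to polar: |I| = 0.07943 A, ∠I = 41.9°.

I = 0.07943∠41.9° A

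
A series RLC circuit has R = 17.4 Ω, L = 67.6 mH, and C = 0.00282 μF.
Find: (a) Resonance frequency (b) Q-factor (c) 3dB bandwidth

Step 1 — Resonance: ω₀ = 1/√(LC) = 1/√(0.0676·2.82e-09) = 7.243e+04 rad/s.
Step 2 — f₀ = ω₀/(2π) = 1.153e+04 Hz.
Step 3 — Series Q: Q = ω₀L/R = 7.243e+04·0.0676/17.4 = 281.4.
Step 4 — Bandwidth: Δω = ω₀/Q = 257.4 rad/s; BW = Δω/(2π) = 40.97 Hz.

(a) f₀ = 1.153e+04 Hz  (b) Q = 281.4  (c) BW = 40.97 Hz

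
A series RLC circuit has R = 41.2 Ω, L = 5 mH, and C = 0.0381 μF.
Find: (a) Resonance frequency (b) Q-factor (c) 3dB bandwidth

Step 1 — Resonance condition Im(Z)=0 gives ω₀ = 1/√(LC).
Step 2 — ω₀ = 1/√(0.005·3.81e-08) = 7.245e+04 rad/s.
Step 3 — f₀ = ω₀/(2π) = 1.153e+04 Hz.
Step 4 — Series Q: Q = ω₀L/R = 7.245e+04·0.005/41.2 = 8.793.
Step 5 — 3dB bandwidth: Δω = ω₀/Q = 8240 rad/s; BW = Δω/(2π) = 1311 Hz.

(a) f₀ = 1.153e+04 Hz  (b) Q = 8.793  (c) BW = 1311 Hz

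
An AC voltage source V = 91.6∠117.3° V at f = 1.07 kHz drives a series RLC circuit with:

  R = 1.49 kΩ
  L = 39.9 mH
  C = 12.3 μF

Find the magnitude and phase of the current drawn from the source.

Step 1 — Angular frequency: ω = 2π·f = 2π·1070 = 6723 rad/s.
Step 2 — Component impedances:
  R: Z = R = 1490 Ω
  L: Z = jωL = j·6723·0.0399 = 0 + j268.2 Ω
  C: Z = 1/(jωC) = -j/(ω·C) = 0 - j12.09 Ω
Step 3 — Series combination: Z_total = R + L + C = 1490 + j256.2 Ω = 1512∠9.8° Ω.
Step 4 — Source phasor: V = 91.6∠117.3° V = -42.01 + j81.4 V.
Step 5 — Ohm's law: I = V / Z_total = (-42.01 + j81.4) / (1490 + j256.2) = -0.01826 + j0.05777 A.
Step 6 — Convert to polar: |I| = 0.06059 A, ∠I = 107.5°.

I = 0.06059∠107.5° A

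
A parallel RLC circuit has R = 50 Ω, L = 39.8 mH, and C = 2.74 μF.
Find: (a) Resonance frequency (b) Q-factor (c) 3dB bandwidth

Step 1 — Resonance: ω₀ = 1/√(LC) = 1/√(0.0398·2.74e-06) = 3028 rad/s.
Step 2 — f₀ = ω₀/(2π) = 482 Hz.
Step 3 — Parallel Q: Q = R/(ω₀L) = 50/(3028·0.0398) = 0.4149.
Step 4 — Bandwidth: Δω = ω₀/Q = 7299 rad/s; BW = Δω/(2π) = 1162 Hz.

(a) f₀ = 482 Hz  (b) Q = 0.4149  (c) BW = 1162 Hz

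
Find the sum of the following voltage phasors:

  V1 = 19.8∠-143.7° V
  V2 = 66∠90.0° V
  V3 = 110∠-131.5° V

Step 1 — Convert each phasor to rectangular form:
  V1 = 19.8·(cos(-143.7°) + j·sin(-143.7°)) = -15.96 - j11.72 V
  V2 = 66·(cos(90.0°) + j·sin(90.0°)) = 0 + j66 V
  V3 = 110·(cos(-131.5°) + j·sin(-131.5°)) = -72.89 - j82.39 V
Step 2 — Sum components: V_total = -88.85 - j28.11 V.
Step 3 — Convert to polar: |V_total| = 93.19 V, ∠V_total = -162.4°.

V_total = 93.19∠-162.4° V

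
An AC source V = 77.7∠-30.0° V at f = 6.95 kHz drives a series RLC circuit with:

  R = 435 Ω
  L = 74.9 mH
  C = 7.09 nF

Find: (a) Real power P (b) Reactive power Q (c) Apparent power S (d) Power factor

Step 1 — Angular frequency: ω = 2π·f = 2π·6950 = 4.367e+04 rad/s.
Step 2 — Component impedances:
  R: Z = R = 435 Ω
  L: Z = jωL = j·4.367e+04·0.0749 = 0 + j3271 Ω
  C: Z = 1/(jωC) = -j/(ω·C) = 0 - j3230 Ω
Step 3 — Series combination: Z_total = R + L + C = 435 + j40.84 Ω = 436.9∠5.4° Ω.
Step 4 — Source phasor: V = 77.7∠-30.0° V = 67.29 - j38.85 V.
Step 5 — Current: I = V / Z = 0.145 - j0.1029 A = 0.1778∠-35.4° A.
Step 6 — Complex power: S = V·I* = 13.76 + j1.292 VA.
Step 7 — Real power: P = Re(S) = 13.76 W.
Step 8 — Reactive power: Q = Im(S) = 1.292 VAR.
Step 9 — Apparent power: |S| = 13.82 VA.
Step 10 — Power factor: PF = P/|S| = 0.9956 (lagging).

(a) P = 13.76 W  (b) Q = 1.292 VAR  (c) S = 13.82 VA  (d) PF = 0.9956 (lagging)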